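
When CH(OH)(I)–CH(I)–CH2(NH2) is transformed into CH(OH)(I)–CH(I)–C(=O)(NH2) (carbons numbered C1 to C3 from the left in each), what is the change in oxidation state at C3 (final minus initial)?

Before: C3 has 1 bond to C, 2 bonds to H, 1 bond to N → oxidation state -1.
After: C3 has 1 bond to C, 2 bonds to O, 1 bond to N → oxidation state +3.
Δ = +3 − (-1) = +4, so this is an oxidation at C3.

+4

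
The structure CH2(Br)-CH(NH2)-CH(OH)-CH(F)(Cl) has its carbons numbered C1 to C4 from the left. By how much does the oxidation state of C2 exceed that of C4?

-1

C2: 2C, 1H, 1N → 0 − 1 + 1 = 0
C4: 1C, 1H, 1F, 1Cl → 0 − 1 + 1 + 1 = +1
Difference: 0 − (+1) = -1.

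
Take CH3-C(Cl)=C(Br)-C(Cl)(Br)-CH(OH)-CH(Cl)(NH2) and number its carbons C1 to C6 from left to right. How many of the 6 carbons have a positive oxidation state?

4

Each bond to a more electronegative atom (O, N, halogen) counts +1, each bond to a less electronegative atom (H, metal, B, Si) counts −1, and each C–C bond counts 0. Tallying each carbon:
C1: 1C, 3H → 0 − 3 = -3
C2: 3C, 1Cl → 0 + 1 = +1
C3: 3C, 1Br → 0 + 1 = +1
C4: 2C, 1Cl, 1Br → 0 + 1 + 1 = +2
C5: 2C, 1H, 1O → 0 − 1 + 1 = 0
C6: 1C, 1H, 1N, 1Cl → 0 − 1 + 1 + 1 = +1
4 carbons (C2, C3, C4, C6) meet the condition.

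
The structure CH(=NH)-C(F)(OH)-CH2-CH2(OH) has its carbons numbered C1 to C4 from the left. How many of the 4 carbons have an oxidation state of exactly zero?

Assign +1 per bond to O/N/halogen, −1 per bond to H or an electropositive element, and 0 per bond to carbon. Tallying each carbon:
C1: 1C, 1H, 2N → 0 − 1 + 2 = +1
C2: 2C, 1O, 1F → 0 + 1 + 1 = +2
C3: 2C, 2H → 0 − 2 = -2
C4: 1C, 2H, 1O → 0 − 2 + 1 = -1
0 carbons meet the condition.

0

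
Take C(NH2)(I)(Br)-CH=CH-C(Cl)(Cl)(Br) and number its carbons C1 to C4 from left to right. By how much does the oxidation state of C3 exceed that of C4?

C3: 3C, 1H → 0 − 1 = -1
C4: 1C, 2Cl, 1Br → 0 + 2 + 1 = +3
Difference: -1 − (+3) = -4.

-4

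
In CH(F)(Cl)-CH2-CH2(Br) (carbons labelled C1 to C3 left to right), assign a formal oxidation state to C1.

+1

Bonds to more-electronegative neighbours contribute +1 each, bonds to H or metals contribute −1 each, and C–C bonds contribute 0.
C1 has one bond to C (0), one bond to H (-1), one bond to F (+1), one bond to Cl (+1).
Oxidation state = 0 − 1 + 1 + 1 = +1.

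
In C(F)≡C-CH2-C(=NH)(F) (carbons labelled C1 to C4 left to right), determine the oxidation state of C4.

C4 has one bond to C (0), a double bond to N (2×+1 = +2), one bond to F (+1).
Oxidation state = 0 + 2 + 1 = +3.

+3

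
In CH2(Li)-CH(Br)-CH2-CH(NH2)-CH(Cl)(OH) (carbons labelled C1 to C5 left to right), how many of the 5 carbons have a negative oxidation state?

2

Tallying each carbon's bonds:
C1: 1C, 2H, 1Li → 0 − 2 − 1 = -3
C2: 2C, 1H, 1Br → 0 − 1 + 1 = 0
C3: 2C, 2H → 0 − 2 = -2
C4: 2C, 1H, 1N → 0 − 1 + 1 = 0
C5: 1C, 1H, 1O, 1Cl → 0 − 1 + 1 + 1 = +1
2 carbons (C1, C3) meet the condition.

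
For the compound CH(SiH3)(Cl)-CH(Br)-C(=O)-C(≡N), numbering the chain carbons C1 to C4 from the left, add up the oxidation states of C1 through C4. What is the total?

Count +1 for every bond to an atom more electronegative than carbon and −1 for every bond to one less electronegative; C–C bonds are 0. Tallying each carbon:
C1: 1C, 1H, 1Cl, 1Si → 0 − 1 + 1 − 1 = -1
C2: 2C, 1H, 1Br → 0 − 1 + 1 = 0
C3: 2C, 2O → 0 + 2 = +2
C4: 1C, 3N → 0 + 3 = +3
Sum = -1 + 0 + 2 + 3 = +4.

+4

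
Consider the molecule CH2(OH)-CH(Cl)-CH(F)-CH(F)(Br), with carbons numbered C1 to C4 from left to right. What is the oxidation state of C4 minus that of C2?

C4: 1C, 1H, 1F, 1Br → 0 − 1 + 1 + 1 = +1
C2: 2C, 1H, 1Cl → 0 − 1 + 1 = 0
Difference: +1 − (0) = +1.

+1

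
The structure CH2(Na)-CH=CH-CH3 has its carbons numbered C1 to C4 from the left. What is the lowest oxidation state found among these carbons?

-3

Count +1 for every bond to an atom more electronegative than carbon and −1 for every bond to one less electronegative; C–C bonds are 0. Tallying each carbon:
C1: 1C, 2H, 1Na → 0 − 2 − 1 = -3
C2: 3C, 1H → 0 − 1 = -1
C3: 3C, 1H → 0 − 1 = -1
C4: 1C, 3H → 0 − 3 = -3
The lowest value is -3.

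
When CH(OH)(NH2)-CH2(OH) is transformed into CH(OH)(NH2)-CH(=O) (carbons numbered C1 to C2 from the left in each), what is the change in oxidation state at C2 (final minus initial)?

Before: C2 has 1 bond to C, 2 bonds to H, 1 bond to O → oxidation state -1.
After: C2 has 1 bond to C, 1 bond to H, 2 bonds to O → oxidation state +1.
Δ = +1 − (-1) = +2, so this is an oxidation at C2.

+2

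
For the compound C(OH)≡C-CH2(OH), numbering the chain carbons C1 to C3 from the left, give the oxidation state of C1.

+1

Count +1 for every bond to an atom more electronegative than carbon and −1 for every bond to one less electronegative; C–C bonds are 0.
C1 has a triple bond to C (3×0 = 0), one bond to O (+1).
Oxidation state = 0 + 1 = +1.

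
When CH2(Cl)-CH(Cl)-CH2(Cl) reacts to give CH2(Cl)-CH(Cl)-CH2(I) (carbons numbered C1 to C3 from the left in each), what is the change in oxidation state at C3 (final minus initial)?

0

Before: C3 has 1 bond to C, 2 bonds to H, 1 bond to Cl → oxidation state -1.
After: C3 has 1 bond to C, 2 bonds to H, 1 bond to I → oxidation state -1.
Δ = -1 − (-1) = 0, so no net redox change at C3.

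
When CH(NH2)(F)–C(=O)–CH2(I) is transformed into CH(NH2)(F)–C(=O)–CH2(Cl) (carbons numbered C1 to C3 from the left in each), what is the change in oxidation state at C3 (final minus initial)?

0

Before: C3 has 1 bond to C, 2 bonds to H, 1 bond to I → oxidation state -1.
After: C3 has 1 bond to C, 2 bonds to H, 1 bond to Cl → oxidation state -1.
Δ = -1 − (-1) = 0, so no net redox change at C3.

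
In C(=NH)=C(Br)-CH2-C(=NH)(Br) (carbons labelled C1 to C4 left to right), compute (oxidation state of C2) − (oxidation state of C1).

C2: 3C, 1Br → 0 + 1 = +1
C1: 2C, 2N → 0 + 2 = +2
Difference: +1 − (+2) = -1.

-1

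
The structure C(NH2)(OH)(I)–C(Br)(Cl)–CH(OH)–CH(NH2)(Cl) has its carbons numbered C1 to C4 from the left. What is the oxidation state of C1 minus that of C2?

+1

C1: 1C, 1O, 1N, 1I → 0 + 1 + 1 + 1 = +3
C2: 2C, 1Cl, 1Br → 0 + 1 + 1 = +2
Difference: +3 − (+2) = +1.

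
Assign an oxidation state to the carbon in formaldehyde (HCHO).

0

The carbon has one bond to H (-1), one bond to H (-1), a double bond to O (2×+1 = +2).
Oxidation state = -1 − 1 + 2 = 0.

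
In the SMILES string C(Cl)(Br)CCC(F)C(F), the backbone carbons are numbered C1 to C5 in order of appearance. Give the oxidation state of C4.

0

C4 has one bond to C (0), one bond to C (0), one bond to H (-1), one bond to F (+1).
Oxidation state = 0 + 0 − 1 + 1 = 0.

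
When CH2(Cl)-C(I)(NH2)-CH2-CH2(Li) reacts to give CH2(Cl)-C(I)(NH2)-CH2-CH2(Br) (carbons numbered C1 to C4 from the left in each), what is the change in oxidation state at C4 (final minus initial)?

+2

Before: C4 has 1 bond to C, 2 bonds to H, 1 bond to Li → oxidation state -3.
After: C4 has 1 bond to C, 2 bonds to H, 1 bond to Br → oxidation state -1.
Δ = -1 − (-3) = +2, so this is an oxidation at C4.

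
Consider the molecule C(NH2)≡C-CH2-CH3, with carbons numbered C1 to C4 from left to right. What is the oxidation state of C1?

+1

C1 has a triple bond to C (3×0 = 0), one bond to N (+1).
Oxidation state = 0 + 1 = +1.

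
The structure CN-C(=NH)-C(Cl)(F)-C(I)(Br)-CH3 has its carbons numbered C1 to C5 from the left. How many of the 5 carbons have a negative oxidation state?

Bonds to more-electronegative neighbours contribute +1 each, bonds to H or metals contribute −1 each, and C–C bonds contribute 0. Tallying each carbon:
C1: 1C, 3N → 0 + 3 = +3
C2: 2C, 2N → 0 + 2 = +2
C3: 2C, 1F, 1Cl → 0 + 1 + 1 = +2
C4: 2C, 1Br, 1I → 0 + 1 + 1 = +2
C5: 1C, 3H → 0 − 3 = -3
1 carbon (C5) meets the condition.

1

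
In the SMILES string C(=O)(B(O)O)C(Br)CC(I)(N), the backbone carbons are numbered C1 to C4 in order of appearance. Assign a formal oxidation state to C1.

Count +1 for every bond to an atom more electronegative than carbon and −1 for every bond to one less electronegative; C–C bonds are 0.
C1 has one bond to C (0), a double bond to O (2×+1 = +2), one bond to B (-1).
Oxidation state = 0 + 2 − 1 = +1.

+1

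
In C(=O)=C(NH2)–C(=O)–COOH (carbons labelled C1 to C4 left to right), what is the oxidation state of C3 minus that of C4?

C3: 2C, 2O → 0 + 2 = +2
C4: 1C, 3O → 0 + 3 = +3
Difference: +2 − (+3) = -1.

-1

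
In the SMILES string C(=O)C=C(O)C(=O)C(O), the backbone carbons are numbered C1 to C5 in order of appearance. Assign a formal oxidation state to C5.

C5 has one bond to C (0), one bond to O (+1), one bond to H (-1), one bond to H (-1).
Oxidation state = 0 + 1 − 1 − 1 = -1.

-1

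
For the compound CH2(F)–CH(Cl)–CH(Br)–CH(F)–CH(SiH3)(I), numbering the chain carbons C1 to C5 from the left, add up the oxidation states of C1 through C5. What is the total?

-2

Assign +1 per bond to O/N/halogen, −1 per bond to H or an electropositive element, and 0 per bond to carbon. Tallying each carbon:
C1: 1C, 2H, 1F → 0 − 2 + 1 = -1
C2: 2C, 1H, 1Cl → 0 − 1 + 1 = 0
C3: 2C, 1H, 1Br → 0 − 1 + 1 = 0
C4: 2C, 1H, 1F → 0 − 1 + 1 = 0
C5: 1C, 1H, 1I, 1Si → 0 − 1 + 1 − 1 = -1
Sum = -1 + 0 + 0 + 0 − 1 = -2.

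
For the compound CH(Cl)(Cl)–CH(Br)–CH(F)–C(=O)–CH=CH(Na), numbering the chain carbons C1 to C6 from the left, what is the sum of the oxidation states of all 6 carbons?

0

Tallying each carbon's bonds:
C1: 1C, 1H, 2Cl → 0 − 1 + 2 = +1
C2: 2C, 1H, 1Br → 0 − 1 + 1 = 0
C3: 2C, 1H, 1F → 0 − 1 + 1 = 0
C4: 2C, 2O → 0 + 2 = +2
C5: 3C, 1H → 0 − 1 = -1
C6: 2C, 1H, 1Na → 0 − 1 − 1 = -2
Sum = +1 + 0 + 0 + 2 − 1 − 2 = 0.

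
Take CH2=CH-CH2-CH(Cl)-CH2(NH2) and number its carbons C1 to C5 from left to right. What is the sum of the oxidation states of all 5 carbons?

-6

Count +1 for every bond to an atom more electronegative than carbon and −1 for every bond to one less electronegative; C–C bonds are 0. Tallying each carbon:
C1: 2C, 2H → 0 − 2 = -2
C2: 3C, 1H → 0 − 1 = -1
C3: 2C, 2H → 0 − 2 = -2
C4: 2C, 1H, 1Cl → 0 − 1 + 1 = 0
C5: 1C, 2H, 1N → 0 − 2 + 1 = -1
Sum = -2 − 1 − 2 + 0 − 1 = -6.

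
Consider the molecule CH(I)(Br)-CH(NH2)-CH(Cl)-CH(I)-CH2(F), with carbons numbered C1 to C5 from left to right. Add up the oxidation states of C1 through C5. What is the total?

0

Count +1 for every bond to an atom more electronegative than carbon and −1 for every bond to one less electronegative; C–C bonds are 0. Tallying each carbon:
C1: 1C, 1H, 1Br, 1I → 0 − 1 + 1 + 1 = +1
C2: 2C, 1H, 1N → 0 − 1 + 1 = 0
C3: 2C, 1H, 1Cl → 0 − 1 + 1 = 0
C4: 2C, 1H, 1I → 0 − 1 + 1 = 0
C5: 1C, 2H, 1F → 0 − 2 + 1 = -1
Sum = +1 + 0 + 0 + 0 − 1 = 0.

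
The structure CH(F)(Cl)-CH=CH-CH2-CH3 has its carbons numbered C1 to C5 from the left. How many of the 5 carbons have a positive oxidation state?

1

Count +1 for every bond to an atom more electronegative than carbon and −1 for every bond to one less electronegative; C–C bonds are 0. Tallying each carbon:
C1: 1C, 1H, 1F, 1Cl → 0 − 1 + 1 + 1 = +1
C2: 3C, 1H → 0 − 1 = -1
C3: 3C, 1H → 0 − 1 = -1
C4: 2C, 2H → 0 − 2 = -2
C5: 1C, 3H → 0 − 3 = -3
1 carbon (C1) meets the condition.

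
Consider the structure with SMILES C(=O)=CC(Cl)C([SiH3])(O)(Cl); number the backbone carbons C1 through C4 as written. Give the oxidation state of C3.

C3 has one bond to C (0), one bond to C (0), one bond to Cl (+1), one bond to H (-1).
Oxidation state = 0 + 0 + 1 − 1 = 0.

0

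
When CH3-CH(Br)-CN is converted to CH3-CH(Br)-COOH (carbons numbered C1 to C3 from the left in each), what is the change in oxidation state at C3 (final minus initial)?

0

Before: C3 has 1 bond to C, 3 bonds to N → oxidation state +3.
After: C3 has 1 bond to C, 3 bonds to O → oxidation state +3.
Δ = +3 − (+3) = 0, so no net redox change at C3.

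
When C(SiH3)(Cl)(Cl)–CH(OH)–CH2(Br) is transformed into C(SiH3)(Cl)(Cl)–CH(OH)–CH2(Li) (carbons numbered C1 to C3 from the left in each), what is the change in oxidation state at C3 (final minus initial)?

Before: C3 has 1 bond to C, 2 bonds to H, 1 bond to Br → oxidation state -1.
After: C3 has 1 bond to C, 2 bonds to H, 1 bond to Li → oxidation state -3.
Δ = -3 − (-1) = -2, so this is a reduction at C3.

-2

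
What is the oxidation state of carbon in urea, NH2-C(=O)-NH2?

+4

The carbon has one bond to N (+1), a double bond to O (2×+1 = +2), one bond to N (+1).
Oxidation state = +1 + 2 + 1 = +4.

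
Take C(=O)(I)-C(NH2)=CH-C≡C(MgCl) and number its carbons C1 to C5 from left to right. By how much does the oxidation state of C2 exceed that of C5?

C2: 3C, 1N → 0 + 1 = +1
C5: 3C, 1Mg → 0 − 1 = -1
Difference: +1 − (-1) = +2.

+2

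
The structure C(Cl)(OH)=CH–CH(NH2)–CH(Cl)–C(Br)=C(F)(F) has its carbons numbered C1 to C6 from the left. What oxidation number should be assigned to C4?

C4 has one bond to C (0), one bond to C (0), one bond to H (-1), one bond to Cl (+1).
Oxidation state = 0 + 0 − 1 + 1 = 0.

0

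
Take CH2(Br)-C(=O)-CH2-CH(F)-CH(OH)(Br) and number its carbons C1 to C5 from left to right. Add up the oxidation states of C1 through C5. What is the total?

Tallying each carbon's bonds:
C1: 1C, 2H, 1Br → 0 − 2 + 1 = -1
C2: 2C, 2O → 0 + 2 = +2
C3: 2C, 2H → 0 − 2 = -2
C4: 2C, 1H, 1F → 0 − 1 + 1 = 0
C5: 1C, 1H, 1O, 1Br → 0 − 1 + 1 + 1 = +1
Sum = -1 + 2 − 2 + 0 + 1 = 0.

0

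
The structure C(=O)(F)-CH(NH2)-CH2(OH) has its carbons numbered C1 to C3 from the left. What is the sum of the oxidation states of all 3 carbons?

Tallying each carbon's bonds:
C1: 1C, 2O, 1F → 0 + 2 + 1 = +3
C2: 2C, 1H, 1N → 0 − 1 + 1 = 0
C3: 1C, 2H, 1O → 0 − 2 + 1 = -1
Sum = +3 + 0 − 1 = +2.

+2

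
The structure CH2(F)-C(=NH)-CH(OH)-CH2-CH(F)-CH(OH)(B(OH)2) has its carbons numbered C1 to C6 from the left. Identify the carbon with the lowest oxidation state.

Bonds to more-electronegative neighbours contribute +1 each, bonds to H or metals contribute −1 each, and C–C bonds contribute 0. Tallying each carbon:
C1: 1C, 2H, 1F → 0 − 2 + 1 = -1
C2: 2C, 2N → 0 + 2 = +2
C3: 2C, 1H, 1O → 0 − 1 + 1 = 0
C4: 2C, 2H → 0 − 2 = -2
C5: 2C, 1H, 1F → 0 − 1 + 1 = 0
C6: 1C, 1H, 1O, 1B → 0 − 1 + 1 − 1 = -1
The most reduced carbon is C4 at -2.

C4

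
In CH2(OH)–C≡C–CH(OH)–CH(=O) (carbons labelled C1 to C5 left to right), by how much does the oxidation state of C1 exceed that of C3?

-1

C1: 1C, 2H, 1O → 0 − 2 + 1 = -1
C3: 4C → 0 = 0
Difference: -1 − (0) = -1.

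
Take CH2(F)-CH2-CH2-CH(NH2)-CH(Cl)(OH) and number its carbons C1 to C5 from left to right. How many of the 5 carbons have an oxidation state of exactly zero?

Tallying each carbon's bonds:
C1: 1C, 2H, 1F → 0 − 2 + 1 = -1
C2: 2C, 2H → 0 − 2 = -2
C3: 2C, 2H → 0 − 2 = -2
C4: 2C, 1H, 1N → 0 − 1 + 1 = 0
C5: 1C, 1H, 1O, 1Cl → 0 − 1 + 1 + 1 = +1
1 carbon (C4) meets the condition.

1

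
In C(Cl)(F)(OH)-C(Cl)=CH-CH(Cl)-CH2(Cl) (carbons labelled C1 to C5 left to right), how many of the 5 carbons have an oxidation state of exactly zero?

Each bond to a more electronegative atom (O, N, halogen) counts +1, each bond to a less electronegative atom (H, metal, B, Si) counts −1, and each C–C bond counts 0. Tallying each carbon:
C1: 1C, 1O, 1F, 1Cl → 0 + 1 + 1 + 1 = +3
C2: 3C, 1Cl → 0 + 1 = +1
C3: 3C, 1H → 0 − 1 = -1
C4: 2C, 1H, 1Cl → 0 − 1 + 1 = 0
C5: 1C, 2H, 1Cl → 0 − 2 + 1 = -1
1 carbon (C4) meets the condition.

1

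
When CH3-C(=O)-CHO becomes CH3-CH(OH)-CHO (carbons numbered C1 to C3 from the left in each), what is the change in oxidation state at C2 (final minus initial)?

Before: C2 has 2 bonds to C, 2 bonds to O → oxidation state +2.
After: C2 has 2 bonds to C, 1 bond to H, 1 bond to O → oxidation state 0.
Δ = 0 − (+2) = -2, so this is a reduction at C2.

-2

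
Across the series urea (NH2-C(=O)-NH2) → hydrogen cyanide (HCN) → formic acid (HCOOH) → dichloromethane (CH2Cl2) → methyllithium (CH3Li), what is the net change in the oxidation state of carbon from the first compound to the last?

-8

Carbon oxidation states along the series — urea: +4, hydrogen cyanide: +2, formic acid: +2, dichloromethane: 0, methyllithium: -4.
Net change = -4 − (+4) = -8.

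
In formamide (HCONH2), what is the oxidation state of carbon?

Count +1 for every bond to an atom more electronegative than carbon and −1 for every bond to one less electronegative; C–C bonds are 0.
The carbon has one bond to H (-1), a double bond to O (2×+1 = +2), one bond to N (+1).
Oxidation state = -1 + 2 + 1 = +2.

+2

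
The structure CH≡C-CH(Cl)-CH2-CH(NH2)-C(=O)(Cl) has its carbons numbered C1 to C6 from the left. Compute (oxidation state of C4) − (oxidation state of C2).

C4: 2C, 2H → 0 − 2 = -2
C2: 4C → 0 = 0
Difference: -2 − (0) = -2.

-2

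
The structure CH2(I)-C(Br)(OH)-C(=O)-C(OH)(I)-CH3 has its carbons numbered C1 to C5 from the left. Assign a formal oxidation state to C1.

Count +1 for every bond to an atom more electronegative than carbon and −1 for every bond to one less electronegative; C–C bonds are 0.
C1 has one bond to C (0), one bond to H (-1), one bond to H (-1), one bond to I (+1).
Oxidation state = 0 − 1 − 1 + 1 = -1.

-1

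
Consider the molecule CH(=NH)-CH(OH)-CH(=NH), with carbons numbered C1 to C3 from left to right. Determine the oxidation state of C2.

0

Bonds to more-electronegative neighbours contribute +1 each, bonds to H or metals contribute −1 each, and C–C bonds contribute 0.
C2 has one bond to C (0), one bond to C (0), one bond to H (-1), one bond to O (+1).
Oxidation state = 0 + 0 − 1 + 1 = 0.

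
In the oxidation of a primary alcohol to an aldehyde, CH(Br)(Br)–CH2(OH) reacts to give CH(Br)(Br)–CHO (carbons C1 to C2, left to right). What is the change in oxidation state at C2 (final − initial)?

+2

Before: C2 has 1 bond to C, 2 bonds to H, 1 bond to O → oxidation state -1.
After: C2 has 1 bond to C, 1 bond to H, 2 bonds to O → oxidation state +1.
Δ = +1 − (-1) = +2, so this is an oxidation at C2.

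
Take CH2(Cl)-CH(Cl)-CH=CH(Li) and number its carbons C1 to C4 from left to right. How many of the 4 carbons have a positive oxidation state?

Tallying each carbon's bonds:
C1: 1C, 2H, 1Cl → 0 − 2 + 1 = -1
C2: 2C, 1H, 1Cl → 0 − 1 + 1 = 0
C3: 3C, 1H → 0 − 1 = -1
C4: 2C, 1H, 1Li → 0 − 1 − 1 = -2
0 carbons meet the condition.

0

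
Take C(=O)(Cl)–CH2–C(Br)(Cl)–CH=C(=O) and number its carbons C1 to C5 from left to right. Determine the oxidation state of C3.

Assign +1 per bond to O/N/halogen, −1 per bond to H or an electropositive element, and 0 per bond to carbon.
C3 has one bond to C (0), one bond to C (0), one bond to Br (+1), one bond to Cl (+1).
Oxidation state = 0 + 0 + 1 + 1 = +2.

+2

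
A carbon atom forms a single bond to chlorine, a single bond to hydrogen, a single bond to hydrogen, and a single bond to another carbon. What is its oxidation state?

-1

Bonds to more-electronegative neighbours contribute +1 each, bonds to H or metals contribute −1 each, and C–C bonds contribute 0.
The carbon has one bond to C (0), one bond to H (-1), one bond to Cl (+1), one bond to H (-1).
Oxidation state = 0 − 1 + 1 − 1 = -1.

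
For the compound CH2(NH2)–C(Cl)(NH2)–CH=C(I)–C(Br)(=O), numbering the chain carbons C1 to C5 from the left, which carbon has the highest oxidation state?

Tallying each carbon's bonds:
C1: 1C, 2H, 1N → 0 − 2 + 1 = -1
C2: 2C, 1N, 1Cl → 0 + 1 + 1 = +2
C3: 3C, 1H → 0 − 1 = -1
C4: 3C, 1I → 0 + 1 = +1
C5: 1C, 2O, 1Br → 0 + 2 + 1 = +3
The most oxidised carbon is C5 at +3.

C5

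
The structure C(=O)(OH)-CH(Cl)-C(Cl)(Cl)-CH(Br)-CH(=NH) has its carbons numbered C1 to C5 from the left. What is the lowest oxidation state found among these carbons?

0

Count +1 for every bond to an atom more electronegative than carbon and −1 for every bond to one less electronegative; C–C bonds are 0. Tallying each carbon:
C1: 1C, 3O → 0 + 3 = +3
C2: 2C, 1H, 1Cl → 0 − 1 + 1 = 0
C3: 2C, 2Cl → 0 + 2 = +2
C4: 2C, 1H, 1Br → 0 − 1 + 1 = 0
C5: 1C, 1H, 2N → 0 − 1 + 2 = +1
The lowest value is 0.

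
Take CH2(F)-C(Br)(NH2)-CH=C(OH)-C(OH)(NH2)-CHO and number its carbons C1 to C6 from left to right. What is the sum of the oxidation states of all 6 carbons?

Assign +1 per bond to O/N/halogen, −1 per bond to H or an electropositive element, and 0 per bond to carbon. Tallying each carbon:
C1: 1C, 2H, 1F → 0 − 2 + 1 = -1
C2: 2C, 1N, 1Br → 0 + 1 + 1 = +2
C3: 3C, 1H → 0 − 1 = -1
C4: 3C, 1O → 0 + 1 = +1
C5: 2C, 1O, 1N → 0 + 1 + 1 = +2
C6: 1C, 1H, 2O → 0 − 1 + 2 = +1
Sum = -1 + 2 − 1 + 1 + 2 + 1 = +4.

+4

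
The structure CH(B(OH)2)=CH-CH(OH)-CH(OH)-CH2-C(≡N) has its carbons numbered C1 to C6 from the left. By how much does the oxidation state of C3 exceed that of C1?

+2

C3: 2C, 1H, 1O → 0 − 1 + 1 = 0
C1: 2C, 1H, 1B → 0 − 1 − 1 = -2
Difference: 0 − (-2) = +2.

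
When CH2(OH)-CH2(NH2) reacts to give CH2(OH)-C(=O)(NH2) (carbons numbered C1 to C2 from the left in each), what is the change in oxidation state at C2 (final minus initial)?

+4

Before: C2 has 1 bond to C, 2 bonds to H, 1 bond to N → oxidation state -1.
After: C2 has 1 bond to C, 2 bonds to O, 1 bond to N → oxidation state +3.
Δ = +3 − (-1) = +4, so this is an oxidation at C2.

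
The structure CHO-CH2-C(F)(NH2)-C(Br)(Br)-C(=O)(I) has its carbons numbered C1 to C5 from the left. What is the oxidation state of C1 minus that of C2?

C1: 1C, 1H, 2O → 0 − 1 + 2 = +1
C2: 2C, 2H → 0 − 2 = -2
Difference: +1 − (-2) = +3.

+3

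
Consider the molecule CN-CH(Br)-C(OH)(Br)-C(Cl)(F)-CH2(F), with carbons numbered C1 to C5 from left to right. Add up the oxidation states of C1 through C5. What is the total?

Bonds to more-electronegative neighbours contribute +1 each, bonds to H or metals contribute −1 each, and C–C bonds contribute 0. Tallying each carbon:
C1: 1C, 3N → 0 + 3 = +3
C2: 2C, 1H, 1Br → 0 − 1 + 1 = 0
C3: 2C, 1O, 1Br → 0 + 1 + 1 = +2
C4: 2C, 1F, 1Cl → 0 + 1 + 1 = +2
C5: 1C, 2H, 1F → 0 − 2 + 1 = -1
Sum = +3 + 0 + 2 + 2 − 1 = +6.

+6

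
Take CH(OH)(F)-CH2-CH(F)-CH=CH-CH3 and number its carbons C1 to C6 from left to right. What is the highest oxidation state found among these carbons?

+1

Bonds to more-electronegative neighbours contribute +1 each, bonds to H or metals contribute −1 each, and C–C bonds contribute 0. Tallying each carbon:
C1: 1C, 1H, 1O, 1F → 0 − 1 + 1 + 1 = +1
C2: 2C, 2H → 0 − 2 = -2
C3: 2C, 1H, 1F → 0 − 1 + 1 = 0
C4: 3C, 1H → 0 − 1 = -1
C5: 3C, 1H → 0 − 1 = -1
C6: 1C, 3H → 0 − 3 = -3
The highest value is +1.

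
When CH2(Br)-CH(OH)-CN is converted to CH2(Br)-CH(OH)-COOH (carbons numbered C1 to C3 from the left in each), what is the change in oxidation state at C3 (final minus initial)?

Before: C3 has 1 bond to C, 3 bonds to N → oxidation state +3.
After: C3 has 1 bond to C, 3 bonds to O → oxidation state +3.
Δ = +3 − (+3) = 0, so no net redox change at C3.

0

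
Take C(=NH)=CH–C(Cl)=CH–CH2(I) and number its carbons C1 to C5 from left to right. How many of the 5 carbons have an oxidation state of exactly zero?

0

Tallying each carbon's bonds:
C1: 2C, 2N → 0 + 2 = +2
C2: 3C, 1H → 0 − 1 = -1
C3: 3C, 1Cl → 0 + 1 = +1
C4: 3C, 1H → 0 − 1 = -1
C5: 1C, 2H, 1I → 0 − 2 + 1 = -1
0 carbons meet the condition.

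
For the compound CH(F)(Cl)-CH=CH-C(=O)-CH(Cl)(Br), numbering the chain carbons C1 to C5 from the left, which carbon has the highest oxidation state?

C4

Bonds to more-electronegative neighbours contribute +1 each, bonds to H or metals contribute −1 each, and C–C bonds contribute 0. Tallying each carbon:
C1: 1C, 1H, 1F, 1Cl → 0 − 1 + 1 + 1 = +1
C2: 3C, 1H → 0 − 1 = -1
C3: 3C, 1H → 0 − 1 = -1
C4: 2C, 2O → 0 + 2 = +2
C5: 1C, 1H, 1Cl, 1Br → 0 − 1 + 1 + 1 = +1
The most oxidised carbon is C4 at +2.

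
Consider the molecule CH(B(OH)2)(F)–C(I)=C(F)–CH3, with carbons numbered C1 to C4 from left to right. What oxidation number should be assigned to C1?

-1

Assign +1 per bond to O/N/halogen, −1 per bond to H or an electropositive element, and 0 per bond to carbon.
C1 has one bond to C (0), one bond to B (-1), one bond to H (-1), one bond to F (+1).
Oxidation state = 0 − 1 − 1 + 1 = -1.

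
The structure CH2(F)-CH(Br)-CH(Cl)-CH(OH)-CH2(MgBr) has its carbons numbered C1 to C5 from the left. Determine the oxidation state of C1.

-1

Assign +1 per bond to O/N/halogen, −1 per bond to H or an electropositive element, and 0 per bond to carbon.
C1 has one bond to C (0), one bond to F (+1), one bond to H (-1), one bond to H (-1).
Oxidation state = 0 + 1 − 1 − 1 = -1.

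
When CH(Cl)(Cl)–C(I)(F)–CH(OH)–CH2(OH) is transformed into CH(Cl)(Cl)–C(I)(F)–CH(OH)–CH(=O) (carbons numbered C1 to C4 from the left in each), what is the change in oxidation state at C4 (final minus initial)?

+2

Before: C4 has 1 bond to C, 2 bonds to H, 1 bond to O → oxidation state -1.
After: C4 has 1 bond to C, 1 bond to H, 2 bonds to O → oxidation state +1.
Δ = +1 − (-1) = +2, so this is an oxidation at C4.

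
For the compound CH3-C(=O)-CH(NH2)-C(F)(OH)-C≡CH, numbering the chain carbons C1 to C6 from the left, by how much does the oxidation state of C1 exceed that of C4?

-5

C1: 1C, 3H → 0 − 3 = -3
C4: 2C, 1O, 1F → 0 + 1 + 1 = +2
Difference: -3 − (+2) = -5.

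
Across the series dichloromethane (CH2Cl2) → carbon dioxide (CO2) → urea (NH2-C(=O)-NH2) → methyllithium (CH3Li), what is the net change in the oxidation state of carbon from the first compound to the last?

-4

Carbon oxidation states along the series — dichloromethane: 0, carbon dioxide: +4, urea: +4, methyllithium: -4.
Net change = -4 − (0) = -4.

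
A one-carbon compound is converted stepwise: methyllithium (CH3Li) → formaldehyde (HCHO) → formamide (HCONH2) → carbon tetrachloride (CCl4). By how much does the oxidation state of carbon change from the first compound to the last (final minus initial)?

+8

Carbon oxidation states along the series — methyllithium: -4, formaldehyde: 0, formamide: +2, carbon tetrachloride: +4.
Net change = +4 − (-4) = +8.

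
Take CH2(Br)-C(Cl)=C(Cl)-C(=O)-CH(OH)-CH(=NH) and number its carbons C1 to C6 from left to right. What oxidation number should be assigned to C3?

Assign +1 per bond to O/N/halogen, −1 per bond to H or an electropositive element, and 0 per bond to carbon.
C3 has a double bond to C (2×0 = 0), one bond to C (0), one bond to Cl (+1).
Oxidation state = 0 + 0 + 1 = +1.

+1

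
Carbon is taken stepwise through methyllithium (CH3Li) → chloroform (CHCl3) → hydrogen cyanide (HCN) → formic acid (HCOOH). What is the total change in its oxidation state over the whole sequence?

Carbon oxidation states along the series — methyllithium: -4, chloroform: +2, hydrogen cyanide: +2, formic acid: +2.
Net change = +2 − (-4) = +6.

+6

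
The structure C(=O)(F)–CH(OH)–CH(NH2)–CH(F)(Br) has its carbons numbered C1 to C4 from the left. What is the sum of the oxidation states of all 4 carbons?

Tallying each carbon's bonds:
C1: 1C, 2O, 1F → 0 + 2 + 1 = +3
C2: 2C, 1H, 1O → 0 − 1 + 1 = 0
C3: 2C, 1H, 1N → 0 − 1 + 1 = 0
C4: 1C, 1H, 1F, 1Br → 0 − 1 + 1 + 1 = +1
Sum = +3 + 0 + 0 + 1 = +4.

+4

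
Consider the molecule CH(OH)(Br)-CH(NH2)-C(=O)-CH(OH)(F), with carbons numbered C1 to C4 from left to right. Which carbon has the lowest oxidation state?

C2

Tallying each carbon's bonds:
C1: 1C, 1H, 1O, 1Br → 0 − 1 + 1 + 1 = +1
C2: 2C, 1H, 1N → 0 − 1 + 1 = 0
C3: 2C, 2O → 0 + 2 = +2
C4: 1C, 1H, 1O, 1F → 0 − 1 + 1 + 1 = +1
The most reduced carbon is C2 at 0.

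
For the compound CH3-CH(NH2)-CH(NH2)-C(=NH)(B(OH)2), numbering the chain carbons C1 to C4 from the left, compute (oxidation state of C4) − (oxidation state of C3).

+1

C4: 1C, 2N, 1B → 0 + 2 − 1 = +1
C3: 2C, 1H, 1N → 0 − 1 + 1 = 0
Difference: +1 − (0) = +1.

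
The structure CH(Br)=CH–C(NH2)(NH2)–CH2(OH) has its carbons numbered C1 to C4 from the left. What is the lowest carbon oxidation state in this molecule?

-1

Assign +1 per bond to O/N/halogen, −1 per bond to H or an electropositive element, and 0 per bond to carbon. Tallying each carbon:
C1: 2C, 1H, 1Br → 0 − 1 + 1 = 0
C2: 3C, 1H → 0 − 1 = -1
C3: 2C, 2N → 0 + 2 = +2
C4: 1C, 2H, 1O → 0 − 2 + 1 = -1
The lowest value is -1.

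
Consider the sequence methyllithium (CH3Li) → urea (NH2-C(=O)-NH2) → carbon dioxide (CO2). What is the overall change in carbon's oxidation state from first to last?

+8

Carbon oxidation states along the series — methyllithium: -4, urea: +4, carbon dioxide: +4.
Net change = +4 − (-4) = +8.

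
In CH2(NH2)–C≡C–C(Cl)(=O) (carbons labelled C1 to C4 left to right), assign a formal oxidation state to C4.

+3

C4 has one bond to C (0), one bond to Cl (+1), a double bond to O (2×+1 = +2).
Oxidation state = 0 + 1 + 2 = +3.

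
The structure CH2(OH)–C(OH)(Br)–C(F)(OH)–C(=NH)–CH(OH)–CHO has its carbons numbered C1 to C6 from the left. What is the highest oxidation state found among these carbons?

+2

Tallying each carbon's bonds:
C1: 1C, 2H, 1O → 0 − 2 + 1 = -1
C2: 2C, 1O, 1Br → 0 + 1 + 1 = +2
C3: 2C, 1O, 1F → 0 + 1 + 1 = +2
C4: 2C, 2N → 0 + 2 = +2
C5: 2C, 1H, 1O → 0 − 1 + 1 = 0
C6: 1C, 1H, 2O → 0 − 1 + 2 = +1
The highest value is +2.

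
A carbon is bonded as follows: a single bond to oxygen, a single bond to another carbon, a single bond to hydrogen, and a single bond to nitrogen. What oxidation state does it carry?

+1

The carbon has one bond to C (0), one bond to O (+1), one bond to N (+1), one bond to H (-1).
Oxidation state = 0 + 1 + 1 − 1 = +1.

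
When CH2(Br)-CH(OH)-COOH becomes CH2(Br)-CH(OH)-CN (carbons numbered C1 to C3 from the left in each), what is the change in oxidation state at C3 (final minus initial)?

0

Before: C3 has 1 bond to C, 3 bonds to O → oxidation state +3.
After: C3 has 1 bond to C, 3 bonds to N → oxidation state +3.
Δ = +3 − (+3) = 0, so no net redox change at C3.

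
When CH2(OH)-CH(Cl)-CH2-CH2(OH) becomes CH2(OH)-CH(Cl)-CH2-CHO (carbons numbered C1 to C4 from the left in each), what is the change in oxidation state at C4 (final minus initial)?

Before: C4 has 1 bond to C, 2 bonds to H, 1 bond to O → oxidation state -1.
After: C4 has 1 bond to C, 1 bond to H, 2 bonds to O → oxidation state +1.
Δ = +1 − (-1) = +2, so this is an oxidation at C4.

+2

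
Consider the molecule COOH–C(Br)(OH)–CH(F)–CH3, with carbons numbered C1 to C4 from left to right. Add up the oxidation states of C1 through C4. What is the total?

+2

Tallying each carbon's bonds:
C1: 1C, 3O → 0 + 3 = +3
C2: 2C, 1O, 1Br → 0 + 1 + 1 = +2
C3: 2C, 1H, 1F → 0 − 1 + 1 = 0
C4: 1C, 3H → 0 − 3 = -3
Sum = +3 + 2 + 0 − 3 = +2.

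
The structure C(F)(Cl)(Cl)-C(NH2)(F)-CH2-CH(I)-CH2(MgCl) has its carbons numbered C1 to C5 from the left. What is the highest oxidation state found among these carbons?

+3

Assign +1 per bond to O/N/halogen, −1 per bond to H or an electropositive element, and 0 per bond to carbon. Tallying each carbon:
C1: 1C, 1F, 2Cl → 0 + 1 + 2 = +3
C2: 2C, 1N, 1F → 0 + 1 + 1 = +2
C3: 2C, 2H → 0 − 2 = -2
C4: 2C, 1H, 1I → 0 − 1 + 1 = 0
C5: 1C, 2H, 1Mg → 0 − 2 − 1 = -3
The highest value is +3.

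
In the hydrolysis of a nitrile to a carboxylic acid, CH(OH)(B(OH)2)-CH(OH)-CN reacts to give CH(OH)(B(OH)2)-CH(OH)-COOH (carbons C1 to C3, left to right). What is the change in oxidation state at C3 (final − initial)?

Before: C3 has 1 bond to C, 3 bonds to N → oxidation state +3.
After: C3 has 1 bond to C, 3 bonds to O → oxidation state +3.
Δ = +3 − (+3) = 0, so no net redox change at C3.

0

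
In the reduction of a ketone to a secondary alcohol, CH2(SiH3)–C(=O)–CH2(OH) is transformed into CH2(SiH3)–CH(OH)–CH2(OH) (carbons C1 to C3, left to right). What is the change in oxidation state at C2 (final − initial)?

Before: C2 has 2 bonds to C, 2 bonds to O → oxidation state +2.
After: C2 has 2 bonds to C, 1 bond to H, 1 bond to O → oxidation state 0.
Δ = 0 − (+2) = -2, so this is a reduction at C2.

-2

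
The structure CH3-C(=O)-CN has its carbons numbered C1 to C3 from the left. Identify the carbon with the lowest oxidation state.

C1

Assign +1 per bond to O/N/halogen, −1 per bond to H or an electropositive element, and 0 per bond to carbon. Tallying each carbon:
C1: 1C, 3H → 0 − 3 = -3
C2: 2C, 2O → 0 + 2 = +2
C3: 1C, 3N → 0 + 3 = +3
The most reduced carbon is C1 at -3.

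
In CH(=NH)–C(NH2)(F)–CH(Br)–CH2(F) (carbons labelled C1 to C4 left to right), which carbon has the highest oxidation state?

Tallying each carbon's bonds:
C1: 1C, 1H, 2N → 0 − 1 + 2 = +1
C2: 2C, 1N, 1F → 0 + 1 + 1 = +2
C3: 2C, 1H, 1Br → 0 − 1 + 1 = 0
C4: 1C, 2H, 1F → 0 − 2 + 1 = -1
The most oxidised carbon is C2 at +2.

C2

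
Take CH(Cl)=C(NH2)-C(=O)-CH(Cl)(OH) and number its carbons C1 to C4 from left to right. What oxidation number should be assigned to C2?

+1

Assign +1 per bond to O/N/halogen, −1 per bond to H or an electropositive element, and 0 per bond to carbon.
C2 has a double bond to C (2×0 = 0), one bond to C (0), one bond to N (+1).
Oxidation state = 0 + 0 + 1 = +1.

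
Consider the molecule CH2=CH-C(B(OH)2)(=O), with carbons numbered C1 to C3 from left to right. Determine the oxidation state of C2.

C2 has a double bond to C (2×0 = 0), one bond to C (0), one bond to H (-1).
Oxidation state = 0 + 0 − 1 = -1.

-1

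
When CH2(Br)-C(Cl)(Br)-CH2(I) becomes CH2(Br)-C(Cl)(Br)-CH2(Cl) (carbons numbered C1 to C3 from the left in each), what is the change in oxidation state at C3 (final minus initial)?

0

Before: C3 has 1 bond to C, 2 bonds to H, 1 bond to I → oxidation state -1.
After: C3 has 1 bond to C, 2 bonds to H, 1 bond to Cl → oxidation state -1.
Δ = -1 − (-1) = 0, so no net redox change at C3.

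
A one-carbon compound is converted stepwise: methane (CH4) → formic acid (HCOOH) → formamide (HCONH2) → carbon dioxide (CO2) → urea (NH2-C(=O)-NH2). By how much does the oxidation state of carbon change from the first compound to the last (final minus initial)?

+8

Carbon oxidation states along the series — methane: -4, formic acid: +2, formamide: +2, carbon dioxide: +4, urea: +4.
Net change = +4 − (-4) = +8.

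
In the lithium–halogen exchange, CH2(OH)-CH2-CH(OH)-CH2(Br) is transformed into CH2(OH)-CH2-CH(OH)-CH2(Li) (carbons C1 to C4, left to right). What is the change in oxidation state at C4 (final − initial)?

Before: C4 has 1 bond to C, 2 bonds to H, 1 bond to Br → oxidation state -1.
After: C4 has 1 bond to C, 2 bonds to H, 1 bond to Li → oxidation state -3.
Δ = -3 − (-1) = -2, so this is a reduction at C4.

-2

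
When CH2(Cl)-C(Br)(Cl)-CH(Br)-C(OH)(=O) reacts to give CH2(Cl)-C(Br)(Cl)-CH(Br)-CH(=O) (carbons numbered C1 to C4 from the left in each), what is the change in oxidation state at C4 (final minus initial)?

-2

Before: C4 has 1 bond to C, 3 bonds to O → oxidation state +3.
After: C4 has 1 bond to C, 1 bond to H, 2 bonds to O → oxidation state +1.
Δ = +1 − (+3) = -2, so this is a reduction at C4.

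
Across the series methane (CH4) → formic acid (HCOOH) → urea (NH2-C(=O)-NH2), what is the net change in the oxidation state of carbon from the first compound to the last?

+8

Carbon oxidation states along the series — methane: -4, formic acid: +2, urea: +4.
Net change = +4 − (-4) = +8.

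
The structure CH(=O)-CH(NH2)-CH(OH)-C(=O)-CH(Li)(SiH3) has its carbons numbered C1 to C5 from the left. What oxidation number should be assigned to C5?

-3

C5 has one bond to C (0), one bond to Li (-1), one bond to Si (-1), one bond to H (-1).
Oxidation state = 0 − 1 − 1 − 1 = -3.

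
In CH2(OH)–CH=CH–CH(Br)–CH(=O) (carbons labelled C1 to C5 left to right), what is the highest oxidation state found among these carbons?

+1

Assign +1 per bond to O/N/halogen, −1 per bond to H or an electropositive element, and 0 per bond to carbon. Tallying each carbon:
C1: 1C, 2H, 1O → 0 − 2 + 1 = -1
C2: 3C, 1H → 0 − 1 = -1
C3: 3C, 1H → 0 − 1 = -1
C4: 2C, 1H, 1Br → 0 − 1 + 1 = 0
C5: 1C, 1H, 2O → 0 − 1 + 2 = +1
The highest value is +1.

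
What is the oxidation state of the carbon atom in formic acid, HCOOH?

+2

The carbon has one bond to H (-1), a double bond to O (2×+1 = +2), one bond to O (+1).
Oxidation state = -1 + 2 + 1 = +2.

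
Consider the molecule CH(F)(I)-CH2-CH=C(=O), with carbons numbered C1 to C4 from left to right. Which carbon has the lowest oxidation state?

C2

Count +1 for every bond to an atom more electronegative than carbon and −1 for every bond to one less electronegative; C–C bonds are 0. Tallying each carbon:
C1: 1C, 1H, 1F, 1I → 0 − 1 + 1 + 1 = +1
C2: 2C, 2H → 0 − 2 = -2
C3: 3C, 1H → 0 − 1 = -1
C4: 2C, 2O → 0 + 2 = +2
The most reduced carbon is C2 at -2.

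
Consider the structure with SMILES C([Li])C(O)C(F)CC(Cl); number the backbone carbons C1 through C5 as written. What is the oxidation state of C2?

0

Assign +1 per bond to O/N/halogen, −1 per bond to H or an electropositive element, and 0 per bond to carbon.
C2 has one bond to C (0), one bond to C (0), one bond to O (+1), one bond to H (-1).
Oxidation state = 0 + 0 + 1 − 1 = 0.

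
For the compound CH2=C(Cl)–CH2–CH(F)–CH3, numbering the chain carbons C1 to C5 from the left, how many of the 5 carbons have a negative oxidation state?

3

Each bond to a more electronegative atom (O, N, halogen) counts +1, each bond to a less electronegative atom (H, metal, B, Si) counts −1, and each C–C bond counts 0. Tallying each carbon:
C1: 2C, 2H → 0 − 2 = -2
C2: 3C, 1Cl → 0 + 1 = +1
C3: 2C, 2H → 0 − 2 = -2
C4: 2C, 1H, 1F → 0 − 1 + 1 = 0
C5: 1C, 3H → 0 − 3 = -3
3 carbons (C1, C3, C5) meet the condition.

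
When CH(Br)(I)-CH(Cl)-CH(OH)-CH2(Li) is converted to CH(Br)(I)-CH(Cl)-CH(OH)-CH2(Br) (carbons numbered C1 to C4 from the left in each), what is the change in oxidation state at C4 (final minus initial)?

+2

Before: C4 has 1 bond to C, 2 bonds to H, 1 bond to Li → oxidation state -3.
After: C4 has 1 bond to C, 2 bonds to H, 1 bond to Br → oxidation state -1.
Δ = -1 − (-3) = +2, so this is an oxidation at C4.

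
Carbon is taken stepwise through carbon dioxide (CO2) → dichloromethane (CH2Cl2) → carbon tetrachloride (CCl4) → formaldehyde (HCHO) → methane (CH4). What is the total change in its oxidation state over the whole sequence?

Carbon oxidation states along the series — carbon dioxide: +4, dichloromethane: 0, carbon tetrachloride: +4, formaldehyde: 0, methane: -4.
Net change = -4 − (+4) = -8.

-8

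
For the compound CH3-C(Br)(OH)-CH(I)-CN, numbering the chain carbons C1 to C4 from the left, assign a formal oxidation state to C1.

Assign +1 per bond to O/N/halogen, −1 per bond to H or an electropositive element, and 0 per bond to carbon.
C1 has one bond to C (0), one bond to H (-1), one bond to H (-1), one bond to H (-1).
Oxidation state = 0 − 1 − 1 − 1 = -3.

-3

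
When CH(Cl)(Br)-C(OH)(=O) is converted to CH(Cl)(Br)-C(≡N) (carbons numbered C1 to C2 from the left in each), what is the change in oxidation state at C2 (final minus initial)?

Before: C2 has 1 bond to C, 3 bonds to O → oxidation state +3.
After: C2 has 1 bond to C, 3 bonds to N → oxidation state +3.
Δ = +3 − (+3) = 0, so no net redox change at C2.

0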